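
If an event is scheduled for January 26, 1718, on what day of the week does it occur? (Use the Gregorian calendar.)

Doomsday rule: the anchor day for the 1700s is Sunday. For year 18: 18÷12 = 1 r 6, and 6÷4 = 1, so 1+6+1 = 8.
Sunday + 8 ≡ Monday — that's 1718's doomsday.
In January the doomsday date is Jan 3 (1718 is not a leap year).
Jan 26 is 23 days after Jan 3; 23 mod 7 = 2, so Monday + 2 = Wednesday.

Wednesday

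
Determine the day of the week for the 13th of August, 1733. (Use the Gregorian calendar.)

Thursday

Doomsday rule: the anchor day for the 1700s is Sunday. For year 33: 33÷12 = 2 r 9, and 9÷4 = 2, so 2+9+2 = 13.
Sunday + 13 ≡ Saturday — that's 1733's doomsday.
In August the doomsday date is Aug 8.
Aug 13 is 5 days after Aug 8; 5 mod 7 = 5, so Saturday + 5 = Thursday.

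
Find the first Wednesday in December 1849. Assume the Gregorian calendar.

December 5, 1849

December 1, 1849 is a Saturday.
The first Wednesday is therefore December 5 (4 days later).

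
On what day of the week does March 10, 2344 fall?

Friday

Doomsday rule: the anchor day for the 2300s is Wednesday. For year 44: 44÷12 = 3 r 8, and 8÷4 = 2, so 3+8+2 = 13.
Wednesday + 13 ≡ Tuesday — that's 2344's doomsday.
In March the doomsday date is Mar 14.
Mar 10 is 4 days before Mar 14; 4 mod 7 = 4, so Tuesday − 4 = Friday.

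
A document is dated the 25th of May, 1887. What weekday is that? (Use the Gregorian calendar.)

Doomsday rule: the anchor day for the 1800s is Friday. For year 87: 87÷12 = 7 r 3, and 3÷4 = 0, so 7+3+0 = 10.
Friday + 10 ≡ Monday — that's 1887's doomsday.
In May the doomsday date is May 9.
May 25 is 16 days after May 9; 16 mod 7 = 2, so Monday + 2 = Wednesday.

Wednesday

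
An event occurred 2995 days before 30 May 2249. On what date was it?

March 18, 2241

−365 (one year) → May 30, 2248 (2630 left).
−366 (one year; includes Feb 29, 2248) → May 30, 2247 (2264 left).
−365 (one year) → May 30, 2246 (1899 left).
−365 (one year) → May 30, 2245 (1534 left).
−365 (one year) → May 30, 2244 (1169 left).
−366 (one year; includes Feb 29, 2244) → May 30, 2243 (803 left).
−365 (one year) → May 30, 2242 (438 left).
−365 (one year) → May 30, 2241 (73 left).
−30 → Apr 30, 2241 (end of Apr, 30 days; 43 left).
−30 → Mar 31, 2241 (end of Mar, 31 days; 13 left).
−13 → Mar 18, 2241.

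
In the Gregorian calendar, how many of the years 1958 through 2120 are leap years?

Multiples of 4 in [1958,2120]: 41.
Of those, multiples of 100: 2 (not leap unless ÷400).
Multiples of 400: 1.
Leap years = 41 − 2 + 1 = 40.

40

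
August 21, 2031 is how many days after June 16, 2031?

Jun 16, 2031 → Jul 16, 2031: 30 days (June has 30).
Jul 16, 2031 → Aug 16, 2031: 31 days (July has 31).
Aug 16, 2031 → Aug 21, 2031: 5 days.
Total: 66 days.

66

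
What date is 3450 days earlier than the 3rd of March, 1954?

−365 (one year) → Mar 3, 1953 (3085 left).
−365 (one year) → Mar 3, 1952 (2720 left).
−366 (one year; includes Feb 29, 1952) → Mar 3, 1951 (2354 left).
−365 (one year) → Mar 3, 1950 (1989 left).
−365 (one year) → Mar 3, 1949 (1624 left).
−365 (one year) → Mar 3, 1948 (1259 left).
−366 (one year; includes Feb 29, 1948) → Mar 3, 1947 (893 left).
−365 (one year) → Mar 3, 1946 (528 left).
−365 (one year) → Mar 3, 1945 (163 left).
−3 → Feb 28, 1945 (end of Feb, 28 days; 160 left).
−28 → Jan 31, 1945 (end of Jan, 31 days; 132 left).
−31 → Dec 31, 1944 (end of Dec, 31 days; 101 left).
−31 → Nov 30, 1944 (end of Nov, 30 days; 70 left).
−30 → Oct 31, 1944 (end of Oct, 31 days; 40 left).
−31 → Sep 30, 1944 (end of Sep, 30 days; 9 left).
−9 → Sep 21, 1944.

September 21, 1944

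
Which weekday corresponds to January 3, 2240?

Friday

Doomsday rule: the anchor day for the 2200s is Friday. For year 40: 40÷12 = 3 r 4, and 4÷4 = 1, so 3+4+1 = 8.
Friday + 8 ≡ Saturday — that's 2240's doomsday.
In January the doomsday date is Jan 4 (2240 is a leap year (divisible by 4)).
Jan 3 is 1 day before Jan 4; 1 mod 7 = 1, so Saturday − 1 = Friday.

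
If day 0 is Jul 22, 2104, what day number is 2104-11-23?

124

Jul 22, 2104 → Aug 22, 2104: 31 days (July has 31).
Aug 22, 2104 → Sep 22, 2104: 31 days (August has 31).
Sep 22, 2104 → Oct 22, 2104: 30 days (September has 30).
Oct 22, 2104 → Nov 22, 2104: 31 days (October has 31).
Nov 22, 2104 → Nov 23, 2104: 1 days.
Total: 124 days.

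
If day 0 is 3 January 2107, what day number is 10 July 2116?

3476

Jan 3, 2107 → Jan 3, 2108: 365 days.
Jan 3, 2108 → Jan 3, 2109: 366 days (Feb 29, 2108 is in that span).
Jan 3, 2109 → Jan 3, 2110: 365 days.
Jan 3, 2110 → Jan 3, 2111: 365 days.
Jan 3, 2111 → Jan 3, 2112: 365 days.
Jan 3, 2112 → Jan 3, 2113: 366 days (Feb 29, 2112 is in that span).
Jan 3, 2113 → Jan 3, 2114: 365 days.
Jan 3, 2114 → Jan 3, 2115: 365 days.
Jan 3, 2115 → Jan 3, 2116: 365 days.
Jan 3, 2116 → Feb 3, 2116: 31 days (January has 31).
Feb 3, 2116 → Mar 3, 2116: 29 days (February has 29).
Mar 3, 2116 → Apr 3, 2116: 31 days (March has 31).
Apr 3, 2116 → May 3, 2116: 30 days (April has 30).
May 3, 2116 → Jun 3, 2116: 31 days (May has 31).
Jun 3, 2116 → Jul 3, 2116: 30 days (June has 30).
Jul 3, 2116 → Jul 10, 2116: 7 days.
Total: 3476 days.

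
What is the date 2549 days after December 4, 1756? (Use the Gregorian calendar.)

+365 (one year) → Dec 4, 1757 (2184 left).
+365 (one year) → Dec 4, 1758 (1819 left).
+365 (one year) → Dec 4, 1759 (1454 left).
+366 (one year; includes Feb 29, 1760) → Dec 4, 1760 (1088 left).
+365 (one year) → Dec 4, 1761 (723 left).
+365 (one year) → Dec 4, 1762 (358 left).
Dec has 31 days: +28 → Jan 1, 1763 (330 left).
Jan has 31 days: +31 → Feb 1, 1763 (299 left).
Feb has 28 days: +28 → Mar 1, 1763 (271 left).
Mar has 31 days: +31 → Apr 1, 1763 (240 left).
Apr has 30 days: +30 → May 1, 1763 (210 left).
May has 31 days: +31 → Jun 1, 1763 (179 left).
Jun has 30 days: +30 → Jul 1, 1763 (149 left).
Jul has 31 days: +31 → Aug 1, 1763 (118 left).
Aug has 31 days: +31 → Sep 1, 1763 (87 left).
Sep has 30 days: +30 → Oct 1, 1763 (57 left).
Oct has 31 days: +31 → Nov 1, 1763 (26 left).
+26 → Nov 27, 1763.

November 27, 1763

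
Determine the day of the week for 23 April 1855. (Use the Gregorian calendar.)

Doomsday rule: the anchor day for the 1800s is Friday. For year 55: 55÷12 = 4 r 7, and 7÷4 = 1, so 4+7+1 = 12.
Friday + 12 ≡ Wednesday — that's 1855's doomsday.
In April the doomsday date is Apr 4.
Apr 23 is 19 days after Apr 4; 19 mod 7 = 5, so Wednesday + 5 = Monday.

Monday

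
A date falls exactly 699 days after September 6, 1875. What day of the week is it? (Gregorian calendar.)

Sunday

Sep 6, 1875 is a Monday.
699 mod 7 = 6, so 699 days after a Monday is Monday + 6 = Sunday.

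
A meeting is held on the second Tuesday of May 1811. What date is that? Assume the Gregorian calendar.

May 1, 1811 is a Wednesday.
The first Tuesday is therefore May 7 (6 days later).
The second Tuesday is 7 + 1×7 = May 14.

May 14, 1811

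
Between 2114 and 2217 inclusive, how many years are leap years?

25

Multiples of 4 in [2114,2217]: 26.
Of those, multiples of 100: 1 (not leap unless ÷400).
Multiples of 400: 0.
Leap years = 26 − 1 + 0 = 25.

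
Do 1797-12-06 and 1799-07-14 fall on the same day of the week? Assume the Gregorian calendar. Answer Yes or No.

No

From Dec 6, 1797 to Jul 14, 1799 is 585 days.
585 mod 7 = 4, so they are different weekdays.
(Dec 6, 1797 is a Wednesday; Jul 14, 1799 is a Sunday.)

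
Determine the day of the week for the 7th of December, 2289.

Saturday

Doomsday rule: the anchor day for the 2200s is Friday. For year 89: 89÷12 = 7 r 5, and 5÷4 = 1, so 7+5+1 = 13.
Friday + 13 ≡ Thursday — that's 2289's doomsday.
In December the doomsday date is Dec 12.
Dec 7 is 5 days before Dec 12; 5 mod 7 = 5, so Thursday − 5 = Saturday.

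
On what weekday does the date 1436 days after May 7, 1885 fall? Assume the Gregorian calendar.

Friday

First find the weekday of May 7, 1885. Doomsday rule: the anchor day for the 1800s is Friday. For year 85: 85÷12 = 7 r 1, and 1÷4 = 0, so 7+1+0 = 8.
Friday + 8 ≡ Saturday — that's 1885's doomsday.
In May the doomsday date is May 9.
May 7 is 2 days before May 9; 2 mod 7 = 2, so Saturday − 2 = Thursday.
1436 mod 7 = 1, so 1436 days after a Thursday is Thursday + 1 = Friday.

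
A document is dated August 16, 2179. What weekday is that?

Monday

Doomsday rule: the anchor day for the 2100s is Sunday. For year 79: 79÷12 = 6 r 7, and 7÷4 = 1, so 6+7+1 = 14.
Sunday + 14 ≡ Sunday — that's 2179's doomsday.
In August the doomsday date is Aug 8.
Aug 16 is 8 days after Aug 8; 8 mod 7 = 1, so Sunday + 1 = Monday.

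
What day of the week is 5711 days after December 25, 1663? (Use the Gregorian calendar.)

Monday

First find the weekday of Dec 25, 1663. Doomsday rule: the anchor day for the 1600s is Tuesday. For year 63: 63÷12 = 5 r 3, and 3÷4 = 0, so 5+3+0 = 8.
Tuesday + 8 ≡ Wednesday — that's 1663's doomsday.
In December the doomsday date is Dec 12.
Dec 25 is 13 days after Dec 12; 13 mod 7 = 6, so Wednesday + 6 = Tuesday.
5711 mod 7 = 6, so 5711 days after a Tuesday is Tuesday + 6 = Monday.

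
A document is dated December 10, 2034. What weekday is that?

Sunday

Doomsday rule: the anchor day for the 2000s is Tuesday. For year 34: 34÷12 = 2 r 10, and 10÷4 = 2, so 2+10+2 = 14.
Tuesday + 14 ≡ Tuesday — that's 2034's doomsday.
In December the doomsday date is Dec 12.
Dec 10 is 2 days before Dec 12; 2 mod 7 = 2, so Tuesday − 2 = Sunday.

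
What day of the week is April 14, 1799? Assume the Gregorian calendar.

Sunday

Doomsday rule: the anchor day for the 1700s is Sunday. For year 99: 99÷12 = 8 r 3, and 3÷4 = 0, so 8+3+0 = 11.
Sunday + 11 ≡ Thursday — that's 1799's doomsday.
In April the doomsday date is Apr 4.
Apr 14 is 10 days after Apr 4; 10 mod 7 = 3, so Thursday + 3 = Sunday.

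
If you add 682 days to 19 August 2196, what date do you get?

+365 (one year) → Aug 19, 2197 (317 left).
Aug has 31 days: +13 → Sep 1, 2197 (304 left).
Sep has 30 days: +30 → Oct 1, 2197 (274 left).
Oct has 31 days: +31 → Nov 1, 2197 (243 left).
Nov has 30 days: +30 → Dec 1, 2197 (213 left).
Dec has 31 days: +31 → Jan 1, 2198 (182 left).
Jan has 31 days: +31 → Feb 1, 2198 (151 left).
Feb has 28 days: +28 → Mar 1, 2198 (123 left).
Mar has 31 days: +31 → Apr 1, 2198 (92 left).
Apr has 30 days: +30 → May 1, 2198 (62 left).
May has 31 days: +31 → Jun 1, 2198 (31 left).
Jun has 30 days: +30 → Jul 1, 2198 (1 left).
+1 → Jul 2, 2198.

July 2, 2198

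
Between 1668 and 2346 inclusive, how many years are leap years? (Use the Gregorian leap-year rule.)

Multiples of 4 in [1668,2346]: 170.
Of those, multiples of 100: 7 (not leap unless ÷400).
Multiples of 400: 1.
Leap years = 170 − 7 + 1 = 164.

164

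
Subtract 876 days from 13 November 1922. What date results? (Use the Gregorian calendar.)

June 20, 1920

−365 (one year) → Nov 13, 1921 (511 left).
−365 (one year) → Nov 13, 1920 (146 left).
−13 → Oct 31, 1920 (end of Oct, 31 days; 133 left).
−31 → Sep 30, 1920 (end of Sep, 30 days; 102 left).
−30 → Aug 31, 1920 (end of Aug, 31 days; 72 left).
−31 → Jul 31, 1920 (end of Jul, 31 days; 41 left).
−31 → Jun 30, 1920 (end of Jun, 30 days; 10 left).
−10 → Jun 20, 1920.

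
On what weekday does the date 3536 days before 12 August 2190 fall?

Aug 12, 2190 is a Thursday.
3536 mod 7 = 1, so 3536 days before a Thursday is Thursday − 1 = Wednesday.

Wednesday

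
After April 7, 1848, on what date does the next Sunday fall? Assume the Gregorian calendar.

Apr 7, 1848 is a Friday.
From Friday to the next Sunday is 2 days.
Apr 7, 1848 + 2 = Apr 9, 1848.

April 9, 1848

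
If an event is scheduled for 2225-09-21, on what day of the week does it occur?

Wednesday

January 1, 2225 is a Saturday.
Jan 1, 2225 → Feb 1, 2225: 31 days (January has 31).
Feb 1, 2225 → Mar 1, 2225: 28 days (February has 28).
Mar 1, 2225 → Apr 1, 2225: 31 days (March has 31).
Apr 1, 2225 → May 1, 2225: 30 days (April has 30).
May 1, 2225 → Jun 1, 2225: 31 days (May has 31).
Jun 1, 2225 → Jul 1, 2225: 30 days (June has 30).
Jul 1, 2225 → Aug 1, 2225: 31 days (July has 31).
Aug 1, 2225 → Sep 1, 2225: 31 days (August has 31).
Sep 1, 2225 → Sep 21, 2225: 20 days.
Total: 263 days.
263 mod 7 = 4, so Saturday + 4 = Wednesday.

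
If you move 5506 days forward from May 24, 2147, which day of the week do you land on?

First find the weekday of May 24, 2147. Doomsday rule: the anchor day for the 2100s is Sunday. For year 47: 47÷12 = 3 r 11, and 11÷4 = 2, so 3+11+2 = 16.
Sunday + 16 ≡ Tuesday — that's 2147's doomsday.
In May the doomsday date is May 9.
May 24 is 15 days after May 9; 15 mod 7 = 1, so Tuesday + 1 = Wednesday.
5506 mod 7 = 4, so 5506 days after a Wednesday is Wednesday + 4 = Sunday.

Sunday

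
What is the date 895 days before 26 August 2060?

−366 (one year; includes Feb 29, 2060) → Aug 26, 2059 (529 left).
−365 (one year) → Aug 26, 2058 (164 left).
−26 → Jul 31, 2058 (end of Jul, 31 days; 138 left).
−31 → Jun 30, 2058 (end of Jun, 30 days; 107 left).
−30 → May 31, 2058 (end of May, 31 days; 77 left).
−31 → Apr 30, 2058 (end of Apr, 30 days; 46 left).
−30 → Mar 31, 2058 (end of Mar, 31 days; 16 left).
−16 → Mar 15, 2058.

March 15, 2058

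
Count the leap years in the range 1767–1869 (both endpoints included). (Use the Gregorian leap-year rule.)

25

Multiples of 4 in [1767,1869]: 26.
Of those, multiples of 100: 1 (not leap unless ÷400).
Multiples of 400: 0.
Leap years = 26 − 1 + 0 = 25.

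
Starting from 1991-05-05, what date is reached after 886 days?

October 7, 1993

+366 (one year; includes Feb 29, 1992) → May 5, 1992 (520 left).
+365 (one year) → May 5, 1993 (155 left).
May has 31 days: +27 → Jun 1, 1993 (128 left).
Jun has 30 days: +30 → Jul 1, 1993 (98 left).
Jul has 31 days: +31 → Aug 1, 1993 (67 left).
Aug has 31 days: +31 → Sep 1, 1993 (36 left).
Sep has 30 days: +30 → Oct 1, 1993 (6 left).
+6 → Oct 7, 1993.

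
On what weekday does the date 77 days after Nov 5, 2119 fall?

Nov 5, 2119 is a Sunday.
77 mod 7 = 0, so 77 days after a Sunday is Sunday + 0 = Sunday.

Sunday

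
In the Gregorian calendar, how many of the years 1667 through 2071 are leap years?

Multiples of 4 in [1667,2071]: 101.
Of those, multiples of 100: 4 (not leap unless ÷400).
Multiples of 400: 1.
Leap years = 101 − 4 + 1 = 98.

98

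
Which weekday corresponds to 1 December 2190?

Doomsday rule: the anchor day for the 2100s is Sunday. For year 90: 90÷12 = 7 r 6, and 6÷4 = 1, so 7+6+1 = 14.
Sunday + 14 ≡ Sunday — that's 2190's doomsday.
In December the doomsday date is Dec 12.
Dec 1 is 11 days before Dec 12; 11 mod 7 = 4, so Sunday − 4 = Wednesday.

Wednesday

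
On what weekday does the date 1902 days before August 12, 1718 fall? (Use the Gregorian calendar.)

Sunday

First find the weekday of Aug 12, 1718. Doomsday rule: the anchor day for the 1700s is Sunday. For year 18: 18÷12 = 1 r 6, and 6÷4 = 1, so 1+6+1 = 8.
Sunday + 8 ≡ Monday — that's 1718's doomsday.
In August the doomsday date is Aug 8.
Aug 12 is 4 days after Aug 8; 4 mod 7 = 4, so Monday + 4 = Friday.
1902 mod 7 = 5, so 1902 days before a Friday is Friday − 5 = Sunday.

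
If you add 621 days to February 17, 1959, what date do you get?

+365 (one year) → Feb 17, 1960 (256 left).
Feb has 29 days: +13 → Mar 1, 1960 (243 left).
Mar has 31 days: +31 → Apr 1, 1960 (212 left).
Apr has 30 days: +30 → May 1, 1960 (182 left).
May has 31 days: +31 → Jun 1, 1960 (151 left).
Jun has 30 days: +30 → Jul 1, 1960 (121 left).
Jul has 31 days: +31 → Aug 1, 1960 (90 left).
Aug has 31 days: +31 → Sep 1, 1960 (59 left).
Sep has 30 days: +30 → Oct 1, 1960 (29 left).
+29 → Oct 30, 1960.

October 30, 1960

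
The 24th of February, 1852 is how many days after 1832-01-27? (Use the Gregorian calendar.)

7333

Jan 27, 1832 → Jan 27, 1833: 366 days (Feb 29, 1832 is in that span).
Jan 27, 1833 → Jan 27, 1834: 365 days.
Jan 27, 1834 → Jan 27, 1835: 365 days.
Jan 27, 1835 → Jan 27, 1836: 365 days.
Jan 27, 1836 → Jan 27, 1837: 366 days (Feb 29, 1836 is in that span).
Jan 27, 1837 → Jan 27, 1838: 365 days.
Jan 27, 1838 → Jan 27, 1839: 365 days.
Jan 27, 1839 → Jan 27, 1840: 365 days.
Jan 27, 1840 → Jan 27, 1841: 366 days (Feb 29, 1840 is in that span).
Jan 27, 1841 → Jan 27, 1842: 365 days.
Jan 27, 1842 → Jan 27, 1843: 365 days.
Jan 27, 1843 → Jan 27, 1844: 365 days.
Jan 27, 1844 → Jan 27, 1845: 366 days (Feb 29, 1844 is in that span).
Jan 27, 1845 → Jan 27, 1846: 365 days.
Jan 27, 1846 → Jan 27, 1847: 365 days.
Jan 27, 1847 → Jan 27, 1848: 365 days.
Jan 27, 1848 → Jan 27, 1849: 366 days (Feb 29, 1848 is in that span).
Jan 27, 1849 → Jan 27, 1850: 365 days.
Jan 27, 1850 → Jan 27, 1851: 365 days.
Jan 27, 1851 → Feb 27, 1851: 31 days (January has 31).
Feb 27, 1851 → Mar 27, 1851: 28 days (February has 28).
Mar 27, 1851 → Apr 27, 1851: 31 days (March has 31).
Apr 27, 1851 → May 27, 1851: 30 days (April has 30).
May 27, 1851 → Jun 27, 1851: 31 days (May has 31).
Jun 27, 1851 → Jul 27, 1851: 30 days (June has 30).
Jul 27, 1851 → Aug 27, 1851: 31 days (July has 31).
Aug 27, 1851 → Sep 27, 1851: 31 days (August has 31).
Sep 27, 1851 → Oct 27, 1851: 30 days (September has 30).
Oct 27, 1851 → Nov 27, 1851: 31 days (October has 31).
Nov 27, 1851 → Dec 27, 1851: 30 days (November has 30).
Dec 27, 1851 → Jan 27, 1852: 31 days (December has 31).
Jan 27, 1852 → Feb 24, 1852: 28 days.
Total: 7333 days.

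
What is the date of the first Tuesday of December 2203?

December 1, 2203 is a Thursday.
The first Tuesday is therefore December 6 (5 days later).

December 6, 2203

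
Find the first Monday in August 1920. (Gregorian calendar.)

August 1, 1920 is a Sunday.
The first Monday is therefore August 2 (1 days later).

August 2, 1920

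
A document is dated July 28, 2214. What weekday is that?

Thursday

Doomsday rule: the anchor day for the 2200s is Friday. For year 14: 14÷12 = 1 r 2, and 2÷4 = 0, so 1+2+0 = 3.
Friday + 3 ≡ Monday — that's 2214's doomsday.
In July the doomsday date is Jul 11.
Jul 28 is 17 days after Jul 11; 17 mod 7 = 3, so Monday + 3 = Thursday.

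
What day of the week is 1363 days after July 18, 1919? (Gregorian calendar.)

Jul 18, 1919 is a Friday.
1363 mod 7 = 5, so 1363 days after a Friday is Friday + 5 = Wednesday.

Wednesday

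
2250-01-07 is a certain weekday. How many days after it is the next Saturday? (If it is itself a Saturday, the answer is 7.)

5

Jan 7, 2250 is a Monday.
From Monday to the next Saturday is 5 days.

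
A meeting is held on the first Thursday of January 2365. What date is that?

January 7, 2365

January 1, 2365 is a Friday.
The first Thursday is therefore January 7 (6 days later).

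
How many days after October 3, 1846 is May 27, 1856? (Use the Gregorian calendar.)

3524

Oct 3, 1846 → Oct 3, 1847: 365 days.
Oct 3, 1847 → Oct 3, 1848: 366 days (Feb 29, 1848 is in that span).
Oct 3, 1848 → Oct 3, 1849: 365 days.
Oct 3, 1849 → Oct 3, 1850: 365 days.
Oct 3, 1850 → Oct 3, 1851: 365 days.
Oct 3, 1851 → Oct 3, 1852: 366 days (Feb 29, 1852 is in that span).
Oct 3, 1852 → Oct 3, 1853: 365 days.
Oct 3, 1853 → Oct 3, 1854: 365 days.
Oct 3, 1854 → Oct 3, 1855: 365 days.
Oct 3, 1855 → Nov 3, 1855: 31 days (October has 31).
Nov 3, 1855 → Dec 3, 1855: 30 days (November has 30).
Dec 3, 1855 → Jan 3, 1856: 31 days (December has 31).
Jan 3, 1856 → Feb 3, 1856: 31 days (January has 31).
Feb 3, 1856 → Mar 3, 1856: 29 days (February has 29).
Mar 3, 1856 → Apr 3, 1856: 31 days (March has 31).
Apr 3, 1856 → May 3, 1856: 30 days (April has 30).
May 3, 1856 → May 27, 1856: 24 days.
Total: 3524 days.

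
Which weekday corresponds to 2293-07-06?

Thursday

Doomsday rule: the anchor day for the 2200s is Friday. For year 93: 93÷12 = 7 r 9, and 9÷4 = 2, so 7+9+2 = 18.
Friday + 18 ≡ Tuesday — that's 2293's doomsday.
In July the doomsday date is Jul 11.
Jul 6 is 5 days before Jul 11; 5 mod 7 = 5, so Tuesday − 5 = Thursday.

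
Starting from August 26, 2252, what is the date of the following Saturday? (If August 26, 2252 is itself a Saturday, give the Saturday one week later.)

Aug 26, 2252 is a Thursday.
From Thursday to the next Saturday is 2 days.
Aug 26, 2252 + 2 = Aug 28, 2252.

August 28, 2252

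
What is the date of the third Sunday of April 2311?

April 1, 2311 is a Saturday.
The first Sunday is therefore April 2 (1 days later).
The third Sunday is 2 + 2×7 = April 16.

April 16, 2311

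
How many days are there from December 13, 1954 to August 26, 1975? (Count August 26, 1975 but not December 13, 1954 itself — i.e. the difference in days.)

7561

Dec 13, 1954 → Dec 13, 1955: 365 days.
Dec 13, 1955 → Dec 13, 1956: 366 days (Feb 29, 1956 is in that span).
Dec 13, 1956 → Dec 13, 1957: 365 days.
Dec 13, 1957 → Dec 13, 1958: 365 days.
Dec 13, 1958 → Dec 13, 1959: 365 days.
Dec 13, 1959 → Dec 13, 1960: 366 days (Feb 29, 1960 is in that span).
Dec 13, 1960 → Dec 13, 1961: 365 days.
Dec 13, 1961 → Dec 13, 1962: 365 days.
Dec 13, 1962 → Dec 13, 1963: 365 days.
Dec 13, 1963 → Dec 13, 1964: 366 days (Feb 29, 1964 is in that span).
Dec 13, 1964 → Dec 13, 1965: 365 days.
Dec 13, 1965 → Dec 13, 1966: 365 days.
Dec 13, 1966 → Dec 13, 1967: 365 days.
Dec 13, 1967 → Dec 13, 1968: 366 days (Feb 29, 1968 is in that span).
Dec 13, 1968 → Dec 13, 1969: 365 days.
Dec 13, 1969 → Dec 13, 1970: 365 days.
Dec 13, 1970 → Dec 13, 1971: 365 days.
Dec 13, 1971 → Dec 13, 1972: 366 days (Feb 29, 1972 is in that span).
Dec 13, 1972 → Dec 13, 1973: 365 days.
Dec 13, 1973 → Dec 13, 1974: 365 days.
Dec 13, 1974 → Jan 13, 1975: 31 days (December has 31).
Jan 13, 1975 → Feb 13, 1975: 31 days (January has 31).
Feb 13, 1975 → Mar 13, 1975: 28 days (February has 28).
Mar 13, 1975 → Apr 13, 1975: 31 days (March has 31).
Apr 13, 1975 → May 13, 1975: 30 days (April has 30).
May 13, 1975 → Jun 13, 1975: 31 days (May has 31).
Jun 13, 1975 → Jul 13, 1975: 30 days (June has 30).
Jul 13, 1975 → Aug 13, 1975: 31 days (July has 31).
Aug 13, 1975 → Aug 26, 1975: 13 days.
Total: 7561 days.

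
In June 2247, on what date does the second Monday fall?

June 14, 2247

June 1, 2247 is a Tuesday.
The first Monday is therefore June 7 (6 days later).
The second Monday is 7 + 1×7 = June 14.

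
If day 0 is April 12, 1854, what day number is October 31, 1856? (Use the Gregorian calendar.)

933

Apr 12, 1854 → Apr 12, 1855: 365 days.
Apr 12, 1855 → Apr 12, 1856: 366 days (Feb 29, 1856 is in that span).
Apr 12, 1856 → May 12, 1856: 30 days (April has 30).
May 12, 1856 → Jun 12, 1856: 31 days (May has 31).
Jun 12, 1856 → Jul 12, 1856: 30 days (June has 30).
Jul 12, 1856 → Aug 12, 1856: 31 days (July has 31).
Aug 12, 1856 → Sep 12, 1856: 31 days (August has 31).
Sep 12, 1856 → Oct 12, 1856: 30 days (September has 30).
Oct 12, 1856 → Oct 31, 1856: 19 days.
Total: 933 days.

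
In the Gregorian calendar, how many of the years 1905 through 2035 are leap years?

32

Multiples of 4 in [1905,2035]: 32.
Of those, multiples of 100: 1 (not leap unless ÷400).
Multiples of 400: 1.
Leap years = 32 − 1 + 1 = 32.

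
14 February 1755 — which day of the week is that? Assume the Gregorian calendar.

Doomsday rule: the anchor day for the 1700s is Sunday. For year 55: 55÷12 = 4 r 7, and 7÷4 = 1, so 4+7+1 = 12.
Sunday + 12 ≡ Friday — that's 1755's doomsday.
In February the doomsday date is Feb 28 (1755 is not a leap year).
Feb 14 is 14 days before Feb 28; 14 mod 7 = 0, so Friday − 0 = Friday.

Friday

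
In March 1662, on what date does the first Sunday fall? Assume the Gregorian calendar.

March 1, 1662 is a Wednesday.
The first Sunday is therefore March 5 (4 days later).

March 5, 1662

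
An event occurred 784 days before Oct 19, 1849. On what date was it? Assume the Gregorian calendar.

−365 (one year) → Oct 19, 1848 (419 left).
−366 (one year; includes Feb 29, 1848) → Oct 19, 1847 (53 left).
−19 → Sep 30, 1847 (end of Sep, 30 days; 34 left).
−30 → Aug 31, 1847 (end of Aug, 31 days; 4 left).
−4 → Aug 27, 1847.

August 27, 1847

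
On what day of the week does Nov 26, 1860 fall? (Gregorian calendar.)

Monday

Doomsday rule: the anchor day for the 1800s is Friday. For year 60: 60÷12 = 5 r 0, and 0÷4 = 0, so 5+0+0 = 5.
Friday + 5 ≡ Wednesday — that's 1860's doomsday.
In November the doomsday date is Nov 7.
Nov 26 is 19 days after Nov 7; 19 mod 7 = 5, so Wednesday + 5 = Monday.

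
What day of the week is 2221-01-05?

Doomsday rule: the anchor day for the 2200s is Friday. For year 21: 21÷12 = 1 r 9, and 9÷4 = 2, so 1+9+2 = 12.
Friday + 12 ≡ Wednesday — that's 2221's doomsday.
In January the doomsday date is Jan 3 (2221 is not a leap year).
Jan 5 is 2 days after Jan 3; 2 mod 7 = 2, so Wednesday + 2 = Friday.

Friday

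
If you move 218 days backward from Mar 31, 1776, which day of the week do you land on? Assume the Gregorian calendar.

Mar 31, 1776 is a Sunday.
218 mod 7 = 1, so 218 days before a Sunday is Sunday − 1 = Saturday.

Saturday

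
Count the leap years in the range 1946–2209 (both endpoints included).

Multiples of 4 in [1946,2209]: 66.
Of those, multiples of 100: 3 (not leap unless ÷400).
Multiples of 400: 1.
Leap years = 66 − 3 + 1 = 64.

64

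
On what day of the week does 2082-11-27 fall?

Friday

Doomsday rule: the anchor day for the 2000s is Tuesday. For year 82: 82÷12 = 6 r 10, and 10÷4 = 2, so 6+10+2 = 18.
Tuesday + 18 ≡ Saturday — that's 2082's doomsday.
In November the doomsday date is Nov 7.
Nov 27 is 20 days after Nov 7; 20 mod 7 = 6, so Saturday + 6 = Friday.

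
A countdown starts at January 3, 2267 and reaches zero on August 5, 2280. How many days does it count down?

Jan 3, 2267 → Jan 3, 2268: 365 days.
Jan 3, 2268 → Jan 3, 2269: 366 days (Feb 29, 2268 is in that span).
Jan 3, 2269 → Jan 3, 2270: 365 days.
Jan 3, 2270 → Jan 3, 2271: 365 days.
Jan 3, 2271 → Jan 3, 2272: 365 days.
Jan 3, 2272 → Jan 3, 2273: 366 days (Feb 29, 2272 is in that span).
Jan 3, 2273 → Jan 3, 2274: 365 days.
Jan 3, 2274 → Jan 3, 2275: 365 days.
Jan 3, 2275 → Jan 3, 2276: 365 days.
Jan 3, 2276 → Jan 3, 2277: 366 days (Feb 29, 2276 is in that span).
Jan 3, 2277 → Jan 3, 2278: 365 days.
Jan 3, 2278 → Jan 3, 2279: 365 days.
Jan 3, 2279 → Jan 3, 2280: 365 days.
Jan 3, 2280 → Feb 3, 2280: 31 days (January has 31).
Feb 3, 2280 → Mar 3, 2280: 29 days (February has 29).
Mar 3, 2280 → Apr 3, 2280: 31 days (March has 31).
Apr 3, 2280 → May 3, 2280: 30 days (April has 30).
May 3, 2280 → Jun 3, 2280: 31 days (May has 31).
Jun 3, 2280 → Jul 3, 2280: 30 days (June has 30).
Jul 3, 2280 → Aug 3, 2280: 31 days (July has 31).
Aug 3, 2280 → Aug 5, 2280: 2 days.
Total: 4963 days.

4963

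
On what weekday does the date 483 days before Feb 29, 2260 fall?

Wednesday

First find the weekday of Feb 29, 2260. Doomsday rule: the anchor day for the 2200s is Friday. For year 60: 60÷12 = 5 r 0, and 0÷4 = 0, so 5+0+0 = 5.
Friday + 5 ≡ Wednesday — that's 2260's doomsday.
In February the doomsday date is Feb 29 (2260 is a leap year (divisible by 4)).
Feb 29 is the doomsday itself: Wednesday.
483 mod 7 = 0, so 483 days before a Wednesday is Wednesday − 0 = Wednesday.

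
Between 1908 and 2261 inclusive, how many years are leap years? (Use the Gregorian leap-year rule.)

87

Multiples of 4 in [1908,2261]: 89.
Of those, multiples of 100: 3 (not leap unless ÷400).
Multiples of 400: 1.
Leap years = 89 − 3 + 1 = 87.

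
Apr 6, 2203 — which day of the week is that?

Wednesday

Doomsday rule: the anchor day for the 2200s is Friday. For year 03: 3÷12 = 0 r 3, and 3÷4 = 0, so 0+3+0 = 3.
Friday + 3 ≡ Monday — that's 2203's doomsday.
In April the doomsday date is Apr 4.
Apr 6 is 2 days after Apr 4; 2 mod 7 = 2, so Monday + 2 = Wednesday.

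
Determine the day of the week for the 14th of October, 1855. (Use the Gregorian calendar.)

Sunday

Doomsday rule: the anchor day for the 1800s is Friday. For year 55: 55÷12 = 4 r 7, and 7÷4 = 1, so 4+7+1 = 12.
Friday + 12 ≡ Wednesday — that's 1855's doomsday.
In October the doomsday date is Oct 10.
Oct 14 is 4 days after Oct 10; 4 mod 7 = 4, so Wednesday + 4 = Sunday.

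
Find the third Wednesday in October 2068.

October 1, 2068 is a Monday.
The first Wednesday is therefore October 3 (2 days later).
The third Wednesday is 3 + 2×7 = October 17.

October 17, 2068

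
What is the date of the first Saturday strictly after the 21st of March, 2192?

Mar 21, 2192 is a Wednesday.
From Wednesday to the next Saturday is 3 days.
Mar 21, 2192 + 3 = Mar 24, 2192.

March 24, 2192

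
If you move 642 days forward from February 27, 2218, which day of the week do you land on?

First find the weekday of Feb 27, 2218. Doomsday rule: the anchor day for the 2200s is Friday. For year 18: 18÷12 = 1 r 6, and 6÷4 = 1, so 1+6+1 = 8.
Friday + 8 ≡ Saturday — that's 2218's doomsday.
In February the doomsday date is Feb 28 (2218 is not a leap year).
Feb 27 is 1 day before Feb 28; 1 mod 7 = 1, so Saturday − 1 = Friday.
642 mod 7 = 5, so 642 days after a Friday is Friday + 5 = Wednesday.

Wednesday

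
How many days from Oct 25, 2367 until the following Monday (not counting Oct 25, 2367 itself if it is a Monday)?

Oct 25, 2367 is a Wednesday.
From Wednesday to the next Monday is 5 days.

5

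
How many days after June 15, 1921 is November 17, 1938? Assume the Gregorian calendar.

6364

Jun 15, 1921 → Jun 15, 1922: 365 days.
Jun 15, 1922 → Jun 15, 1923: 365 days.
Jun 15, 1923 → Jun 15, 1924: 366 days (Feb 29, 1924 is in that span).
Jun 15, 1924 → Jun 15, 1925: 365 days.
Jun 15, 1925 → Jun 15, 1926: 365 days.
Jun 15, 1926 → Jun 15, 1927: 365 days.
Jun 15, 1927 → Jun 15, 1928: 366 days (Feb 29, 1928 is in that span).
Jun 15, 1928 → Jun 15, 1929: 365 days.
Jun 15, 1929 → Jun 15, 1930: 365 days.
Jun 15, 1930 → Jun 15, 1931: 365 days.
Jun 15, 1931 → Jun 15, 1932: 366 days (Feb 29, 1932 is in that span).
Jun 15, 1932 → Jun 15, 1933: 365 days.
Jun 15, 1933 → Jun 15, 1934: 365 days.
Jun 15, 1934 → Jun 15, 1935: 365 days.
Jun 15, 1935 → Jun 15, 1936: 366 days (Feb 29, 1936 is in that span).
Jun 15, 1936 → Jun 15, 1937: 365 days.
Jun 15, 1937 → Jun 15, 1938: 365 days.
Jun 15, 1938 → Jul 15, 1938: 30 days (June has 30).
Jul 15, 1938 → Aug 15, 1938: 31 days (July has 31).
Aug 15, 1938 → Sep 15, 1938: 31 days (August has 31).
Sep 15, 1938 → Oct 15, 1938: 30 days (September has 30).
Oct 15, 1938 → Nov 15, 1938: 31 days (October has 31).
Nov 15, 1938 → Nov 17, 1938: 2 days.
Total: 6364 days.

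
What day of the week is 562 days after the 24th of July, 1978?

First find the weekday of Jul 24, 1978. Doomsday rule: the anchor day for the 1900s is Wednesday. For year 78: 78÷12 = 6 r 6, and 6÷4 = 1, so 6+6+1 = 13.
Wednesday + 13 ≡ Tuesday — that's 1978's doomsday.
In July the doomsday date is Jul 11.
Jul 24 is 13 days after Jul 11; 13 mod 7 = 6, so Tuesday + 6 = Monday.
562 mod 7 = 2, so 562 days after a Monday is Monday + 2 = Wednesday.

Wednesday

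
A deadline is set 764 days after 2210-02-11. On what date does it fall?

March 16, 2212

+365 (one year) → Feb 11, 2211 (399 left).
Feb has 28 days: +18 → Mar 1, 2211 (381 left).
Mar has 31 days: +31 → Apr 1, 2211 (350 left).
Apr has 30 days: +30 → May 1, 2211 (320 left).
May has 31 days: +31 → Jun 1, 2211 (289 left).
Jun has 30 days: +30 → Jul 1, 2211 (259 left).
Jul has 31 days: +31 → Aug 1, 2211 (228 left).
Aug has 31 days: +31 → Sep 1, 2211 (197 left).
Sep has 30 days: +30 → Oct 1, 2211 (167 left).
Oct has 31 days: +31 → Nov 1, 2211 (136 left).
Nov has 30 days: +30 → Dec 1, 2211 (106 left).
Dec has 31 days: +31 → Jan 1, 2212 (75 left).
Jan has 31 days: +31 → Feb 1, 2212 (44 left).
Feb has 29 days: +29 → Mar 1, 2212 (15 left).
+15 → Mar 16, 2212.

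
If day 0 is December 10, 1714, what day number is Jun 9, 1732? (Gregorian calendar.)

6391

Dec 10, 1714 → Dec 10, 1715: 365 days.
Dec 10, 1715 → Dec 10, 1716: 366 days (Feb 29, 1716 is in that span).
Dec 10, 1716 → Dec 10, 1717: 365 days.
Dec 10, 1717 → Dec 10, 1718: 365 days.
Dec 10, 1718 → Dec 10, 1719: 365 days.
Dec 10, 1719 → Dec 10, 1720: 366 days (Feb 29, 1720 is in that span).
Dec 10, 1720 → Dec 10, 1721: 365 days.
Dec 10, 1721 → Dec 10, 1722: 365 days.
Dec 10, 1722 → Dec 10, 1723: 365 days.
Dec 10, 1723 → Dec 10, 1724: 366 days (Feb 29, 1724 is in that span).
Dec 10, 1724 → Dec 10, 1725: 365 days.
Dec 10, 1725 → Dec 10, 1726: 365 days.
Dec 10, 1726 → Dec 10, 1727: 365 days.
Dec 10, 1727 → Dec 10, 1728: 366 days (Feb 29, 1728 is in that span).
Dec 10, 1728 → Dec 10, 1729: 365 days.
Dec 10, 1729 → Dec 10, 1730: 365 days.
Dec 10, 1730 → Dec 10, 1731: 365 days.
Dec 10, 1731 → Jan 10, 1732: 31 days (December has 31).
Jan 10, 1732 → Feb 10, 1732: 31 days (January has 31).
Feb 10, 1732 → Mar 10, 1732: 29 days (February has 29).
Mar 10, 1732 → Apr 10, 1732: 31 days (March has 31).
Apr 10, 1732 → May 10, 1732: 30 days (April has 30).
May 10, 1732 → Jun 9, 1732: 30 days.
Total: 6391 days.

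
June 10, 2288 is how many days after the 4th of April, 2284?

Apr 4, 2284 → Apr 4, 2285: 365 days.
Apr 4, 2285 → Apr 4, 2286: 365 days.
Apr 4, 2286 → Apr 4, 2287: 365 days.
Apr 4, 2287 → Apr 4, 2288: 366 days (Feb 29, 2288 is in that span).
Apr 4, 2288 → May 4, 2288: 30 days (April has 30).
May 4, 2288 → Jun 4, 2288: 31 days (May has 31).
Jun 4, 2288 → Jun 10, 2288: 6 days.
Total: 1528 days.

1528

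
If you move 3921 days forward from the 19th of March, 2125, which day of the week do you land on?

Tuesday

First find the weekday of Mar 19, 2125. Doomsday rule: the anchor day for the 2100s is Sunday. For year 25: 25÷12 = 2 r 1, and 1÷4 = 0, so 2+1+0 = 3.
Sunday + 3 ≡ Wednesday — that's 2125's doomsday.
In March the doomsday date is Mar 14.
Mar 19 is 5 days after Mar 14; 5 mod 7 = 5, so Wednesday + 5 = Monday.
3921 mod 7 = 1, so 3921 days after a Monday is Monday + 1 = Tuesday.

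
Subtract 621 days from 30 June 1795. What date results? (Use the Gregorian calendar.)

October 17, 1793

−365 (one year) → Jun 30, 1794 (256 left).
−30 → May 31, 1794 (end of May, 31 days; 226 left).
−31 → Apr 30, 1794 (end of Apr, 30 days; 195 left).
−30 → Mar 31, 1794 (end of Mar, 31 days; 165 left).
−31 → Feb 28, 1794 (end of Feb, 28 days; 134 left).
−28 → Jan 31, 1794 (end of Jan, 31 days; 106 left).
−31 → Dec 31, 1793 (end of Dec, 31 days; 75 left).
−31 → Nov 30, 1793 (end of Nov, 30 days; 44 left).
−30 → Oct 31, 1793 (end of Oct, 31 days; 14 left).
−14 → Oct 17, 1793.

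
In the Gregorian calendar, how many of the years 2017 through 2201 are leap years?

Multiples of 4 in [2017,2201]: 46.
Of those, multiples of 100: 2 (not leap unless ÷400).
Multiples of 400: 0.
Leap years = 46 − 2 + 0 = 44.

44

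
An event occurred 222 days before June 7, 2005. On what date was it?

October 28, 2004

−7 → May 31, 2005 (end of May, 31 days; 215 left).
−31 → Apr 30, 2005 (end of Apr, 30 days; 184 left).
−30 → Mar 31, 2005 (end of Mar, 31 days; 154 left).
−31 → Feb 28, 2005 (end of Feb, 28 days; 123 left).
−28 → Jan 31, 2005 (end of Jan, 31 days; 95 left).
−31 → Dec 31, 2004 (end of Dec, 31 days; 64 left).
−31 → Nov 30, 2004 (end of Nov, 30 days; 33 left).
−30 → Oct 31, 2004 (end of Oct, 31 days; 3 left).
−3 → Oct 28, 2004.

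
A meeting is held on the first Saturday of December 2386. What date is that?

December 1, 2386 is a Monday.
The first Saturday is therefore December 6 (5 days later).

December 6, 2386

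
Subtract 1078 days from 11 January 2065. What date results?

January 29, 2062

−366 (one year; includes Feb 29, 2064) → Jan 11, 2064 (712 left).
−365 (one year) → Jan 11, 2063 (347 left).
−11 → Dec 31, 2062 (end of Dec, 31 days; 336 left).
−31 → Nov 30, 2062 (end of Nov, 30 days; 305 left).
−30 → Oct 31, 2062 (end of Oct, 31 days; 275 left).
−31 → Sep 30, 2062 (end of Sep, 30 days; 244 left).
−30 → Aug 31, 2062 (end of Aug, 31 days; 214 left).
−31 → Jul 31, 2062 (end of Jul, 31 days; 183 left).
−31 → Jun 30, 2062 (end of Jun, 30 days; 152 left).
−30 → May 31, 2062 (end of May, 31 days; 122 left).
−31 → Apr 30, 2062 (end of Apr, 30 days; 91 left).
−30 → Mar 31, 2062 (end of Mar, 31 days; 61 left).
−31 → Feb 28, 2062 (end of Feb, 28 days; 30 left).
−28 → Jan 31, 2062 (end of Jan, 31 days; 2 left).
−2 → Jan 29, 2062.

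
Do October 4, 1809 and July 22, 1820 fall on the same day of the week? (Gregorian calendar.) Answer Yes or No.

No

From Oct 4, 1809 to Jul 22, 1820 is 3944 days.
3944 mod 7 = 3, so they are different weekdays.
(Oct 4, 1809 is a Wednesday; Jul 22, 1820 is a Saturday.)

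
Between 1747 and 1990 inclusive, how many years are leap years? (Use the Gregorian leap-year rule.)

Multiples of 4 in [1747,1990]: 61.
Of those, multiples of 100: 2 (not leap unless ÷400).
Multiples of 400: 0.
Leap years = 61 − 2 + 0 = 59.

59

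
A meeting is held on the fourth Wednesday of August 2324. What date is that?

August 27, 2324

August 1, 2324 is a Friday.
The first Wednesday is therefore August 6 (5 days later).
The fourth Wednesday is 6 + 3×7 = August 27.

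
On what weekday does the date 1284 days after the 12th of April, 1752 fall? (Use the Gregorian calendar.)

Saturday

Apr 12, 1752 is a Wednesday.
1284 mod 7 = 3, so 1284 days after a Wednesday is Wednesday + 3 = Saturday.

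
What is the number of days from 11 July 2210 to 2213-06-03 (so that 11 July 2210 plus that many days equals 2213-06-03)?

1058

Jul 11, 2210 → Jul 11, 2211: 365 days.
Jul 11, 2211 → Jul 11, 2212: 366 days (Feb 29, 2212 is in that span).
Jul 11, 2212 → Aug 11, 2212: 31 days (July has 31).
Aug 11, 2212 → Sep 11, 2212: 31 days (August has 31).
Sep 11, 2212 → Oct 11, 2212: 30 days (September has 30).
Oct 11, 2212 → Nov 11, 2212: 31 days (October has 31).
Nov 11, 2212 → Dec 11, 2212: 30 days (November has 30).
Dec 11, 2212 → Jan 11, 2213: 31 days (December has 31).
Jan 11, 2213 → Feb 11, 2213: 31 days (January has 31).
Feb 11, 2213 → Mar 11, 2213: 28 days (February has 28).
Mar 11, 2213 → Apr 11, 2213: 31 days (March has 31).
Apr 11, 2213 → May 11, 2213: 30 days (April has 30).
May 11, 2213 → Jun 3, 2213: 23 days.
Total: 1058 days.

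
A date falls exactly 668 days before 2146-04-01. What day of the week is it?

First find the weekday of Apr 1, 2146. Doomsday rule: the anchor day for the 2100s is Sunday. For year 46: 46÷12 = 3 r 10, and 10÷4 = 2, so 3+10+2 = 15.
Sunday + 15 ≡ Monday — that's 2146's doomsday.
In April the doomsday date is Apr 4.
Apr 1 is 3 days before Apr 4; 3 mod 7 = 3, so Monday − 3 = Friday.
668 mod 7 = 3, so 668 days before a Friday is Friday − 3 = Tuesday.

Tuesday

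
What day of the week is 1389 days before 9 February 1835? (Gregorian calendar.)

Feb 9, 1835 is a Monday.
1389 mod 7 = 3, so 1389 days before a Monday is Monday − 3 = Friday.

Friday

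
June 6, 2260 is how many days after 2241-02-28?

Feb 28, 2241 → Feb 28, 2242: 365 days.
Feb 28, 2242 → Feb 28, 2243: 365 days.
Feb 28, 2243 → Feb 28, 2244: 365 days.
Feb 28, 2244 → Feb 28, 2245: 366 days (Feb 29, 2244 is in that span).
Feb 28, 2245 → Feb 28, 2246: 365 days.
Feb 28, 2246 → Feb 28, 2247: 365 days.
Feb 28, 2247 → Feb 28, 2248: 365 days.
Feb 28, 2248 → Feb 28, 2249: 366 days (Feb 29, 2248 is in that span).
Feb 28, 2249 → Feb 28, 2250: 365 days.
Feb 28, 2250 → Feb 28, 2251: 365 days.
Feb 28, 2251 → Feb 28, 2252: 365 days.
Feb 28, 2252 → Feb 28, 2253: 366 days (Feb 29, 2252 is in that span).
Feb 28, 2253 → Feb 28, 2254: 365 days.
Feb 28, 2254 → Feb 28, 2255: 365 days.
Feb 28, 2255 → Feb 28, 2256: 365 days.
Feb 28, 2256 → Feb 28, 2257: 366 days (Feb 29, 2256 is in that span).
Feb 28, 2257 → Feb 28, 2258: 365 days.
Feb 28, 2258 → Feb 28, 2259: 365 days.
Feb 28, 2259 → Feb 28, 2260: 365 days.
Feb 28, 2260 → Mar 28, 2260: 29 days (February has 29).
Mar 28, 2260 → Apr 28, 2260: 31 days (March has 31).
Apr 28, 2260 → May 28, 2260: 30 days (April has 30).
May 28, 2260 → Jun 6, 2260: 9 days.
Total: 7038 days.

7038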